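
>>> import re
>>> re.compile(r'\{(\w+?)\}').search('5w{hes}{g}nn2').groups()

The match spans [2:7] → '{hes}'.
Captured: group 1 = 'hes'.

('hes',)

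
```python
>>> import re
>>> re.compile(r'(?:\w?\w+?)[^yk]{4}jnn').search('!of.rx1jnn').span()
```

(1, 10)

Pattern: optionally a word character, then one or more of a word character (lazy) (non-capturing group); then exactly 4 of any character except [yk], then the literal 'jnn'.
`search` walks the string left to right and returns the first match it finds.
The match spans [1:10] → 'of.rx1jnn'.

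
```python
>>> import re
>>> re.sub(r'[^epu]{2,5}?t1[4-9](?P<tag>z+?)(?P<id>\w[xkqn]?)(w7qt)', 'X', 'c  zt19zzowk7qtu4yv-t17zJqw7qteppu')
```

'c  zt19zzowk7qtuXeppu'

This matches 2 to 5 of any character except [epu] (lazy), then the literal 't1', then a character in [4-9]; then one or more of a literal 'z' (lazy) (captured as 'tag'); then a word character, then optionally one of [xkqn] (captured as 'id'); then the literal 'w7', then the literal 'qt' (captured).
`sub` substitutes 'X' at each match site.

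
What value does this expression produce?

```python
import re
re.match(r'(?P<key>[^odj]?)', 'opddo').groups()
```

('',)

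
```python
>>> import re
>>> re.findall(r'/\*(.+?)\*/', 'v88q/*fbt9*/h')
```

['fbt9']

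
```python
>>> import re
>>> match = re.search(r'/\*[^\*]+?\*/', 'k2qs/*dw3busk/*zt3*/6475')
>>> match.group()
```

Unlike `match`, `search` isn't anchored — it looks for the pattern anywhere in the string.
The match spans [13:20] → '/*zt3*/'.

'/*zt3*/'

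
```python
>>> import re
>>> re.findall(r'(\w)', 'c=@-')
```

This matches a word character (captured).
Scanning left to right: at [0:1] match 'c', group 1 = 'c'.
One capturing group, so `findall` returns just the captured substring from the one match — 1 in all.

['c']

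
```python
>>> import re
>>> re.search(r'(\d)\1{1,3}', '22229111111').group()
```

'2222'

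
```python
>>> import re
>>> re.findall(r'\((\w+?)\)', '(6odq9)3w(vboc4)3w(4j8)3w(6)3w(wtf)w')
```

Walking the string: at [0:7] match '(6odq9)', group 1 = '6odq9'; at [9:16] match '(vboc4)', group 1 = 'vboc4'; at [18:23] match '(4j8)', group 1 = '4j8'; at [25:28] match '(6)', group 1 = '6'; at [30:35] match '(wtf)', group 1 = 'wtf'.
One capturing group, so `findall` returns just the captured substring from each match — 5 in all.

['6odq9', 'vboc4', '4j8', '6', 'wtf']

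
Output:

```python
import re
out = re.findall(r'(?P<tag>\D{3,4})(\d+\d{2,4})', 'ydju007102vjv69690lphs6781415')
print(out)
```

[('ydju', '007102'), ('vjv', '69690'), ('lphs', '6781415')]

The pattern matches 3 to 4 of a non-digit (captured as 'tag'); then one or more of a digit, then 2 to 4 of a digit (captured).
Walking the string: at [0:10] match 'ydju007102', groups = ('ydju', '007102'); at [10:18] match 'vjv69690', groups = ('vjv', '69690'); at [18:29] match 'lphs6781415', groups = ('lphs', '6781415').
Multiple groups make `findall` return tuples — one 2-tuple for each match.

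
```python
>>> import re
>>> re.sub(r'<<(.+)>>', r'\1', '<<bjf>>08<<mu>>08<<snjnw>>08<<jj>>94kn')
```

Matches: at [0:34] → '<<bjf>>08<<mu>>08<<snjnw>>08<<jj>>'.
The replacement refers to a captured group, so each match is rewritten using its own captured text.

'bjf>>08<<mu>>08<<snjnw>>08<<jj94kn'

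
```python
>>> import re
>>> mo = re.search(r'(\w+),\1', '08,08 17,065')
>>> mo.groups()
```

The backreference `\1` re-matches whatever the first group consumed, character for character.
`re.search` scans for the first position where the pattern succeeds.
The match spans [0:5] → '08,08'.
Captured: group 1 = '08'.

('08',)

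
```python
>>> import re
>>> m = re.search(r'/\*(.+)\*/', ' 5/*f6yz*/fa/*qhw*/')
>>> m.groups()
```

The match spans [2:19] → '/*f6yz*/fa/*qhw*/'.
Captured: group 1 = 'f6yz*/fa/*qhw'.

('f6yz*/fa/*qhw',)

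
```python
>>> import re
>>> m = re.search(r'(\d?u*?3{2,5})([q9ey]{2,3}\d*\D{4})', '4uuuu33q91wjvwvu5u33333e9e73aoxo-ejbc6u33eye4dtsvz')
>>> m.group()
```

Pattern: optionally a digit, then zero or more of a literal 'u' (lazy), then 2 to 5 of a literal '3' (captured); then 2 to 3 of one of [q9ey], then zero or more of a digit, then exactly 4 of a non-digit (captured).
`re.search` tries every starting position until one works.
The match spans [0:14] → '4uuuu33q91wjvw'.
Captured: group 1 = '4uuuu33', group 2 = 'q91wjvw'.

'4uuuu33q91wjvw'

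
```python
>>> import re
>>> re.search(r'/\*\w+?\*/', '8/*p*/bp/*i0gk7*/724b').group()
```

'/*p*/'

The match spans [1:6] → '/*p*/'.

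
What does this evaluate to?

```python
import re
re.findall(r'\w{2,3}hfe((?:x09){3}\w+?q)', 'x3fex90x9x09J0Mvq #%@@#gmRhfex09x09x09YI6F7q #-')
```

`findall` collects group 1 from the one match (1 total).

['x09x09x09YI6F7q']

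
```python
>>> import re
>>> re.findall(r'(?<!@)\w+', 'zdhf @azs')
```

A negative assertion filters positions out without eating any characters.
Matches: at [0:4] → 'zdhf'; at [7:9] → 'zs'.
No capturing groups, so `findall` returns the 2 full match strings.

['zdhf', 'zs']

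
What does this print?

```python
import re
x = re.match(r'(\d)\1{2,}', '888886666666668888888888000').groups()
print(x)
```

('8',)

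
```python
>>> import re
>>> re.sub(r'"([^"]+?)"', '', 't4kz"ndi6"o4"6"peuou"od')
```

't4kzo4peuou"od'

Matches: at [4:10] → '"ndi6"'; at [12:15] → '"6"'.
Each match is replaced by ''.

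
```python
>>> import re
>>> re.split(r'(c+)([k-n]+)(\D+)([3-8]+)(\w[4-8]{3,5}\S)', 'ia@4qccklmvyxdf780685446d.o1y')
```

This matches one or more of a literal 'c' (captured); then one or more of a character in [k-n] (captured); then one or more of a non-digit (captured); then one or more of a character in [3-8] (captured); then a word character, then 3 to 5 of a character in [4-8], then a non-whitespace character (captured).
Matches to split on: at [5:24] → 'ccklmvyxdf780685446'.
The group in the pattern means `split` returns the separators' captures alongside the pieces.

['ia@4q', 'cc', 'klm', 'vyxdf', '78', '0685446', 'd.o1y']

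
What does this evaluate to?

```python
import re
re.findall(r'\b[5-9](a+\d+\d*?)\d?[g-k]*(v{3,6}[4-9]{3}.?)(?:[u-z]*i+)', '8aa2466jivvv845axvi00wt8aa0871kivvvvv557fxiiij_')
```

[('aa2466', 'vvv845a')]

This matches a word boundary (`\b`, zero-width); then a character in [5-9]; then one or more of a literal 'a', then one or more of a digit, then zero or more of a digit (lazy) (captured); then optionally a digit, then zero or more of a character in [g-k]; then 3 to 6 of the literal 'v', then exactly 3 of a character in [4-9], then optionally any character (captured); then zero or more of a character in [u-z], then one or more of the literal 'i' (non-capturing group).
Scanning left to right: at [0:19] match '8aa2466jivvv845axvi', groups = ('aa2466', 'vvv845a').
Multiple groups make `findall` return tuples — one 2-tuple for the one match.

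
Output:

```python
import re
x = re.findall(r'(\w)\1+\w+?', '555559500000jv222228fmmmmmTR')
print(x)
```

The backreference `\1` re-matches whatever the first group consumed, character for character.
Scanning left to right: at [0:6] match '555559', group 1 = '5'; at [7:13] match '00000j', group 1 = '0'; at [14:20] match '222228', group 1 = '2'; at [21:27] match 'mmmmmT', group 1 = 'm'.
With a single group, `findall` returns only what that group captured — 4 items.

['5', '0', '2', 'm']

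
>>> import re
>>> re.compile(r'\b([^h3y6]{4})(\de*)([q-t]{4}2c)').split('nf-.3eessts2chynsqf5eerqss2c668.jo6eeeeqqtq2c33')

`re.split` interleaves the captured-group text with the surrounding fragments.

['', 'nf-.', '3ee', 'ssts2c', 'hynsqf5eerqss2c668.jo6eeeeqqtq2c33']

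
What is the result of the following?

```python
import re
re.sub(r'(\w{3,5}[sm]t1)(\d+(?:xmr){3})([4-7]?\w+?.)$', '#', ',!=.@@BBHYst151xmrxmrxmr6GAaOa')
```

',!=.@@#'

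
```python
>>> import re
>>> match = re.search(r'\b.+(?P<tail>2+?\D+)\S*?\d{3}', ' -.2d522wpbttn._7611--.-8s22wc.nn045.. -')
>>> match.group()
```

This matches a word boundary (`\b`, zero-width); then one or more of any character; then one or more of the literal '2' (lazy), then one or more of a non-digit (captured as 'tail'); then zero or more of a non-whitespace character (lazy), then exactly 3 of a digit.
`re.search` tries every starting position until one works.
The match spans [3:36] → '2d522wpbttn._7611--.-8s22wc.nn045'.
Captured: group 1 = '2wc.nn'.

'2d522wpbttn._7611--.-8s22wc.nn045'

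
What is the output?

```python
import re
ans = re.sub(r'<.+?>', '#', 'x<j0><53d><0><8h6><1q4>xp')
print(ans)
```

x#####xp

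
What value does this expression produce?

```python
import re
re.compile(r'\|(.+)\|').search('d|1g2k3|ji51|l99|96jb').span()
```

`re.search` tries every starting position until one works.
The match spans [1:17] → '|1g2k3|ji51|l99|'.
Captured: group 1 = '1g2k3|ji51|l99'.

(1, 17)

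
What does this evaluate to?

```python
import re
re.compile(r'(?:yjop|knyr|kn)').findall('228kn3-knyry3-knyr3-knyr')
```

Branches in `(...|...)` are attempted left-to-right; the first branch that allows the whole pattern to succeed is taken.
Scanning left to right: at [3:5] → 'kn'; at [7:11] → 'knyr'; at [14:18] → 'knyr'; at [20:24] → 'knyr'.
No capturing groups, so `findall` returns the 4 full match strings.

['kn', 'knyr', 'knyr', 'knyr']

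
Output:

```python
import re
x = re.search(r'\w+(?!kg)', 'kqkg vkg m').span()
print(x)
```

(0, 4)

Because the assertion is negative and zero-width, positions next to the forbidden text are skipped.
The match spans [0:4] → 'kqkg'.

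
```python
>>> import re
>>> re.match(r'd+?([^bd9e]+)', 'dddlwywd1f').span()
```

(0, 7)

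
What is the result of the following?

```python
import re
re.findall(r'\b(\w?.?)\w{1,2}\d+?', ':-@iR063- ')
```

['iR']

This matches a word boundary (`\b`, zero-width); then optionally a word character, then optionally any character (captured); then 1 to 2 of a word character, then one or more of a digit (lazy).
Because there's exactly one group, `findall` drops the full match and keeps group 1 from the one hit.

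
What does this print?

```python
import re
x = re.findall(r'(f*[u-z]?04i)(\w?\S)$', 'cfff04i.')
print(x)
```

[('fff04i', '.')]

With 2 capturing groups, `findall` returns a 2-tuple per match.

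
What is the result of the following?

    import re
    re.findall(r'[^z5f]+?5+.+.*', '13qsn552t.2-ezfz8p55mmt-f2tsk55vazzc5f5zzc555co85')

['13qsn552t.2-ezfz8p55mmt-f2tsk55vazzc5f5zzc555co85']

Since nothing is captured, `findall` lists the 1 matched substring directly.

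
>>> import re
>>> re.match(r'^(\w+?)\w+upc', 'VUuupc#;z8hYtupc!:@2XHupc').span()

Pattern: anchored at the start of the string; then one or more of a word character (lazy) (captured); then one or more of a word character, then the literal 'upc'.
`re.match` only tries the pattern at the start of the string.
The match spans [0:6] → 'VUuupc'.
Captured: group 1 = 'V'.

(0, 6)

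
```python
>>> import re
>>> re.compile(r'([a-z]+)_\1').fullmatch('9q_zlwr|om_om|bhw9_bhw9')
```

None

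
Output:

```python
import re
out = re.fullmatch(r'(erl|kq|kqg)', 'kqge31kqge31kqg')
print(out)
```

`fullmatch` succeeds only if the pattern covers the string from start to end.
Here the string isn't matched end-to-end, so the call returns None.

None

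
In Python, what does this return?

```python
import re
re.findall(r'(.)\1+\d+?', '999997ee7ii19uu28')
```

['9', 'e', 'i', 'u']

The backreference `\1` re-matches whatever the first group consumed, character for character.
Matches: at [0:6] match '999997', group 1 = '9'; at [6:9] match 'ee7', group 1 = 'e'; at [9:12] match 'ii1', group 1 = 'i'; at [13:16] match 'uu2', group 1 = 'u'.
With a single group, `findall` returns only what that group captured — 4 items.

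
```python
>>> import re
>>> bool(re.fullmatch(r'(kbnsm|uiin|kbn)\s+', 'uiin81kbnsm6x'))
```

False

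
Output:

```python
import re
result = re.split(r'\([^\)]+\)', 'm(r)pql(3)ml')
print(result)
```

['m', 'pql', 'ml']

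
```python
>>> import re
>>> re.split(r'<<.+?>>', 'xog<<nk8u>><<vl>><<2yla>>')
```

With the lazy modifier that quantifier settles for the fewest repetitions that let the rest of the pattern succeed (the atoms after it are unaffected and can still be greedy).
The string is cut at each match, leaving 4 pieces.

['xog', '', '', '']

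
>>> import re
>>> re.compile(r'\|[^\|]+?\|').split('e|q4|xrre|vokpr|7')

['e', 'xrre', '7']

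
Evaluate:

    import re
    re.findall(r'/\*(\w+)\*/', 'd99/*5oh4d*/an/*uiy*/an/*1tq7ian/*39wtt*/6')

['5oh4d', 'uiy', '39wtt']

With a single group, `findall` returns only what that group captured — 3 items.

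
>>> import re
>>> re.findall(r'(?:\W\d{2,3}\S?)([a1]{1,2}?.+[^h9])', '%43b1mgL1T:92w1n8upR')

['1mgL1T:92w1n8upR']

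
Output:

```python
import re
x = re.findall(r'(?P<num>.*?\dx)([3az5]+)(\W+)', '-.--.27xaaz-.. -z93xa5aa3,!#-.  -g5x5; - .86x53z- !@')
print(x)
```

[('-.--.27x', 'aaz', '-.. -'), ('z93x', 'a5aa3', ',!#-.  -'), ('g5x', '5', '; - .'), ('86x', '53z', '- !@')]

Because the quantifier is non-greedy, it stops expanding at the earliest point where the rest of the pattern can succeed.
`findall` packs the 3 group values into a tuple for every match.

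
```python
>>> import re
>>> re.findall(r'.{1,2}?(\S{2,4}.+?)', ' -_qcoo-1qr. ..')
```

['-_qco', '-1qr.']

This matches 1 to 2 of any character (lazy); then 2 to 4 of a non-whitespace character, then one or more of any character (lazy) (captured).
Lazy quantifiers expand one character at a time until the remainder of the pattern can match.
Walking the string: at [0:6] match ' -_qco', group 1 = '-_qco'; at [6:12] match 'o-1qr.', group 1 = '-1qr.'.
Because there's exactly one group, `findall` drops the full match and keeps group 1 from each hit.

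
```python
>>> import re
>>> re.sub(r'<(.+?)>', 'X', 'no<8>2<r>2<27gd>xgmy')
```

The `?` after the quantifier makes it lazy — it takes as little as possible before letting the rest of the pattern try.
Matches: at [2:5] → '<8>'; at [6:9] → '<r>'; at [10:16] → '<27gd>'.
`sub` substitutes 'X' at each match site.

'noX2X2Xxgmy'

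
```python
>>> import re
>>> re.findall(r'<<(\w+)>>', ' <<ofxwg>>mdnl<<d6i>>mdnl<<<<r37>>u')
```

['ofxwg', 'd6i', 'r37']

Walking the string: at [1:10] match '<<ofxwg>>', group 1 = 'ofxwg'; at [14:21] match '<<d6i>>', group 1 = 'd6i'; at [27:34] match '<<r37>>', group 1 = 'r37'.
With a single group, `findall` returns only what that group captured — 3 items.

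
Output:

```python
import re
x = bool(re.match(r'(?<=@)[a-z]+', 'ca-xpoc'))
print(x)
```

False

The `(?=…)`/`(?<=…)` assertion just peeks at neighbouring text; it doesn't advance the match position.
`re.match` only tries the pattern at the start of the string.
Here position 0 doesn't satisfy it, so the call returns None, and `bool(None)` is False.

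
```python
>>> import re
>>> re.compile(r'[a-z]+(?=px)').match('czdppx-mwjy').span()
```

(0, 4)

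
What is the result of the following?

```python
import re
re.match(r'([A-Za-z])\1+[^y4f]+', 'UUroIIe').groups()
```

('U',)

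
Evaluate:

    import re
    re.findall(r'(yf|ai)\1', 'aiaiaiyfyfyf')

['ai', 'yf']

`\1` has to match the exact text group 1 already captured.
Walking the string: at [0:4] match 'aiai', group 1 = 'ai'; at [6:10] match 'yfyf', group 1 = 'yf'.
One capturing group, so `findall` returns just the captured substring from each match — 2 in all.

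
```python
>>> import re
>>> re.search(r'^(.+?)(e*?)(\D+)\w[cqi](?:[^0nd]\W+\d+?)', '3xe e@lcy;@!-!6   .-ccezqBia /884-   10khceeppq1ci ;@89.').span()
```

This matches anchored at the start of the string; then one or more of any character (lazy) (captured); then zero or more of a literal 'e' (lazy) (captured); then one or more of a non-digit (captured); then a word character, then one of [cqi]; then any character except [0nd], then one or more of a non-word character, then one or more of a digit (lazy) (non-capturing group).
Unlike `match`, `search` isn't anchored — it looks for the pattern anywhere in the string.
The match spans [0:15] → '3xe e@lcy;@!-!6'.
Captured: group 1 = '3', group 2 = '', group 3 = 'xe e@'.

(0, 15)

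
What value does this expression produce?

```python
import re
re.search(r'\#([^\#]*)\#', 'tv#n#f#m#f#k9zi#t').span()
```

The match spans [2:5] → '#n#'.

(2, 5)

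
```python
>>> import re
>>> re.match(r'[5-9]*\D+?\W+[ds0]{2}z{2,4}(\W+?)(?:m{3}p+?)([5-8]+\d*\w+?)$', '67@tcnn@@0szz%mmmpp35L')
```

None

`re.match` won't scan ahead — the pattern has to work from the very first character.
Here the string doesn't start with a match, so the call returns None.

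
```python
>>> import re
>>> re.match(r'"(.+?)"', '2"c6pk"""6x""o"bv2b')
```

None

`re.match` only tries the pattern at the start of the string.
Here position 0 doesn't satisfy it, so the call returns None.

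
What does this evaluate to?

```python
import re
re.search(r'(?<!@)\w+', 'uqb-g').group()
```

A negative assertion filters positions out without eating any characters.
The match spans [0:3] → 'uqb'.

'uqb'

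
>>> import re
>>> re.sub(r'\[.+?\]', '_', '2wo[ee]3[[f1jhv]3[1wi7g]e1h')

'2wo_3_3_e1h'

A non-greedy quantifier consumes as few characters as it can — just enough that the remainder of the pattern still matches from where it stops; whatever follows it matches normally.
`sub` substitutes '_' at each match site.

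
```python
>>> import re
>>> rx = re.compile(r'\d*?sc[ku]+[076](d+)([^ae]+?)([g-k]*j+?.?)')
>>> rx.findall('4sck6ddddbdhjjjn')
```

This matches zero or more of a digit (lazy), then the literal 'sc', then one or more of one of [ku]; then one of [076]; then one or more of a literal 'd' (captured); then one or more of any character except [ae] (lazy) (captured); then zero or more of a character in [g-k], then one or more of a literal 'j' (lazy), then optionally any character (captured).
Because the quantifier is non-greedy, it stops expanding at the earliest point where the rest of the pattern can succeed.
Scanning left to right: at [0:16] match '4sck6ddddbdhjjjn', groups = ('dddd', 'bd', 'hjjjn').
3 groups means the one result is a tuple of 3 captured strings — 1 here.

[('dddd', 'bd', 'hjjjn')]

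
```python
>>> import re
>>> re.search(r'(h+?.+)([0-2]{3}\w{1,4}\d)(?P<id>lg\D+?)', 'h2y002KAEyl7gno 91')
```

None

The pattern matches one or more of the literal 'h' (lazy), then one or more of any character (captured); then exactly 3 of a character in [0-2], then 1 to 4 of a word character, then a digit (captured); then the literal 'lg', then one or more of a non-digit (lazy) (captured as 'id').
Unlike `match`, `search` isn't anchored — it looks for the pattern anywhere in the string.
Here nothing in the string fits, so the call returns None.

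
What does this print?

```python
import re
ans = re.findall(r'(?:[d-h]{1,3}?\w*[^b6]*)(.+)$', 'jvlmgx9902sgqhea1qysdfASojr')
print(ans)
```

['r']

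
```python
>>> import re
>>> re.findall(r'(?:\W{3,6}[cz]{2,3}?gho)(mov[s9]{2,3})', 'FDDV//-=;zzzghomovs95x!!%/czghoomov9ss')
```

Pattern: 3 to 6 of a non-word character, then 2 to 3 of one of [cz] (lazy), then the literal 'gho' (non-capturing group); then the literal 'mov', then 2 to 3 of one of [s9] (captured).
Scanning left to right: at [4:20] match '//-=;zzzghomovs9', group 1 = 'movs9'.
With a single group, `findall` returns only what that group captured — 1 item.

['movs9']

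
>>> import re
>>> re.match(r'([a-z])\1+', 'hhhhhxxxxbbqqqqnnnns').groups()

('h',)

The match spans [0:5] → 'hhhhh'.
Captured: group 1 = 'h'.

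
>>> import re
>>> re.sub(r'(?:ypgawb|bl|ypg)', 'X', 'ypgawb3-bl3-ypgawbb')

Alternation isn't longest-match — the leftmost alternative that fits at this position is chosen.
Matches: at [0:6] → 'ypgawb'; at [8:10] → 'bl'; at [12:18] → 'ypgawb'.
Each match is replaced by 'X'.

'X3-X3-Xb'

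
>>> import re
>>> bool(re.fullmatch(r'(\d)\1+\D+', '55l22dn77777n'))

For `fullmatch`, every character of the input must be accounted for by the pattern.
Here the string isn't matched end-to-end, so the call returns None, and `bool(None)` is False.

False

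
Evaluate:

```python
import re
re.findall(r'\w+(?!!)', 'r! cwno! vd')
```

Because the assertion is negative and zero-width, positions next to the forbidden text are skipped.
Walking the string: at [3:6] → 'cwn'; at [9:11] → 'vd'.
With no groups in the pattern, `findall` gives back each whole match — 2 here.

['cwn', 'vd']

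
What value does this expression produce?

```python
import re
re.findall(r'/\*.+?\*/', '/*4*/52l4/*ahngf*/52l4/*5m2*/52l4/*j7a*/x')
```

['/*4*/', '/*ahngf*/', '/*5m2*/', '/*j7a*/']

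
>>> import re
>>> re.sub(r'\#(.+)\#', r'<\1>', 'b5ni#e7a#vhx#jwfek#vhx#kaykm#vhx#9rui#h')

'b5ni<e7a#vhx#jwfek#vhx#kaykm#vhx#9rui>h'

Matches: at [4:38] → '#e7a#vhx#jwfek#vhx#kaykm#vhx#9rui#'.
Each match is replaced using the text its own group 1 captured.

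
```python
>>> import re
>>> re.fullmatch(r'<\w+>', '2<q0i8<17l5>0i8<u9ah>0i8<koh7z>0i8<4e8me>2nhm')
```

None

`re.fullmatch` requires the pattern to consume the entire string.
Here the string isn't matched end-to-end, so the call returns None.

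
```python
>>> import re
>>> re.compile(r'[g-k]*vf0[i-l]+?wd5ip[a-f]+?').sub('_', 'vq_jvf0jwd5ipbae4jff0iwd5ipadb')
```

'vq__ae4jff0iwd5ipadb'

A non-greedy quantifier consumes as few characters as it can — just enough that the remainder of the pattern still matches from where it stops; whatever follows it matches normally.
`sub` substitutes '_' at each match site.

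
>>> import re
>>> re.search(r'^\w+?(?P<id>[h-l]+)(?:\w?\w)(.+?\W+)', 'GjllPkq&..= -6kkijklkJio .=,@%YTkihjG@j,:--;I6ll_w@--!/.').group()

'GjllPkq&..= -'

Pattern: anchored at the start of the string; then one or more of a word character (lazy); then one or more of a character in [h-l] (captured as 'id'); then optionally a word character, then a word character (non-capturing group); then one or more of any character (lazy), then one or more of a non-word character (captured).
With the lazy modifier that quantifier settles for the fewest repetitions that let the rest of the pattern succeed (the atoms after it are unaffected and can still be greedy).
`search` walks the string left to right and returns the first match it finds.
The match spans [0:13] → 'GjllPkq&..= -'.
Captured: group 1 = 'jll', group 2 = 'q&..= -'.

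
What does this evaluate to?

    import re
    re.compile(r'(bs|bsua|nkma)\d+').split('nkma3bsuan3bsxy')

Because the pattern has a capturing group, `split` also inserts each captured text between the pieces.

['', 'nkma', 'bsuan3bsxy']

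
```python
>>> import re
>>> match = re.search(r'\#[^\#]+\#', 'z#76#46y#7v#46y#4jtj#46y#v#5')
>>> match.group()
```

Unlike `match`, `search` isn't anchored — it looks for the pattern anywhere in the string.
The match spans [1:5] → '#76#'.

'#76#'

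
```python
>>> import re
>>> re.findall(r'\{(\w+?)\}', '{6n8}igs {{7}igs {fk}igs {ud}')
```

['6n8', '7', 'fk', 'ud']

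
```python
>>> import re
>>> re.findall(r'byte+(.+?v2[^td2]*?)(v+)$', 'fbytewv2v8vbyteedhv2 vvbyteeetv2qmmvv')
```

[('wv2v8vbyteedhv2 vvbyteeetv2qmm', 'vv')]

Pattern: the literal 'byt', then one or more of a literal 'e'; then one or more of any character (lazy), then the literal 'v2', then zero or more of any character except [td2] (lazy) (captured); then one or more of a literal 'v' (captured); then anchored at the end.
A non-greedy quantifier consumes as few characters as it can — just enough that the remainder of the pattern still matches from where it stops; whatever follows it matches normally.
Scanning left to right: at [1:37] match 'bytewv2v8vbyteedhv2 vvbyteeetv2qmmvv', groups = ('wv2v8vbyteedhv2 vvbyteeetv2qmm', 'vv').
Multiple groups make `findall` return tuples — one 2-tuple for the one match.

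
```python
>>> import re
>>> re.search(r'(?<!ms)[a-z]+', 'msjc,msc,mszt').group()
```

'msjc'

A negative assertion filters positions out without eating any characters.
Unlike `match`, `search` isn't anchored — it looks for the pattern anywhere in the string.
The match spans [0:4] → 'msjc'.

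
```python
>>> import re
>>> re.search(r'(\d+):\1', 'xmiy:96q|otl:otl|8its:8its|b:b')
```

None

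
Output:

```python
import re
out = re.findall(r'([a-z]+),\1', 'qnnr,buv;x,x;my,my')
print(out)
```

['x', 'my']

`\1` has to match the exact text group 1 already captured.
Scanning left to right: at [9:12] match 'x,x', group 1 = 'x'; at [13:18] match 'my,my', group 1 = 'my'.
One capturing group, so `findall` returns just the captured substring from each match — 2 in all.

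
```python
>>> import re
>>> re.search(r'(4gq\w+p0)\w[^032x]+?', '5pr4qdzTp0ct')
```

Pattern: the literal '4gq', then one or more of a word character, then the literal 'p0' (captured); then a word character, then one or more of any character except [032x] (lazy).
`re.search` tries every starting position until one works.
Here the pattern never matches, so the call returns None.

None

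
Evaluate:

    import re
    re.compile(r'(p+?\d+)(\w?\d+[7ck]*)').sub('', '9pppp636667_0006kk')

'9'

Pattern: one or more of a literal 'p' (lazy), then one or more of a digit (captured); then optionally a word character, then one or more of a digit, then zero or more of one of [7ck] (captured).
Matches: at [1:18] → 'pppp636667_0006kk'.
`sub` substitutes '' at each match site.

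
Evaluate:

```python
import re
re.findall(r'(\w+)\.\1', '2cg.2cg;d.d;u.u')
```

After group 1 captures some text, `\1` only succeeds where that same text appears again.
With a single group, `findall` returns only what that group captured — 3 items.

['2cg', 'd', 'u']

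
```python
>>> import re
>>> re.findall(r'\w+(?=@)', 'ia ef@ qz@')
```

['ef', 'qz']

The lookaround is zero-width — it requires the adjacent text to match without consuming it, so the asserted text isn't part of the match.
Walking the string: at [3:5] → 'ef'; at [7:9] → 'qz'.
No capturing groups, so `findall` returns the 2 full match strings.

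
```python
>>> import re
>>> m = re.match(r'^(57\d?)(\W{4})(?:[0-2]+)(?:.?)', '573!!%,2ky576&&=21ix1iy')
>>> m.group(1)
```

The match spans [0:9] → '573!!%,2k'.
Captured: group 1 = '573', group 2 = '!!%,'.

'573'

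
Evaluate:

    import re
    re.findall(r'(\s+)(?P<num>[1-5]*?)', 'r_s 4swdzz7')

[(' ', '')]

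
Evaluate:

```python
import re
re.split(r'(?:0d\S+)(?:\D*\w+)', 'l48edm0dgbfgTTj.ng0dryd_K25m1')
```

['l48edm', '']

The pattern matches the literal '0d', then one or more of a non-whitespace character (non-capturing group); then zero or more of a non-digit, then one or more of a word character (non-capturing group).
Splitting on the pattern gives 2 pieces.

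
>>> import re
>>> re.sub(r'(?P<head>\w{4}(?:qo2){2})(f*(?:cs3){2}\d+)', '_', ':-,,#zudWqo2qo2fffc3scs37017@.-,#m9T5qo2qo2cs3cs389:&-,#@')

This matches exactly 4 of a word character, then the literal 'qo2' repeated 2 times (captured as 'head'); then zero or more of the literal 'f', then the literal 'cs3' repeated 2 times, then one or more of a digit (captured).
Matches: at [33:51] → 'm9T5qo2qo2cs3cs389'.
Each match is replaced by '_'.

':-,,#zudWqo2qo2fffc3scs37017@.-,#_:&-,#@'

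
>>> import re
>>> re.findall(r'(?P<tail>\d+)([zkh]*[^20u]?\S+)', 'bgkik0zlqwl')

Pattern: one or more of a digit (captured as 'tail'); then zero or more of one of [zkh], then optionally any character except [20u], then one or more of a non-whitespace character (captured).
Walking the string: at [5:11] match '0zlqwl', groups = ('0', 'zlqwl').
2 groups means the one result is a tuple of 2 captured strings — 1 here.

[('0', 'zlqwl')]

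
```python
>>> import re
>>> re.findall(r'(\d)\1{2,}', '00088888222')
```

['0', '8', '2']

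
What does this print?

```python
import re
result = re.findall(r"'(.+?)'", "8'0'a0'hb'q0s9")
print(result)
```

The `?` after the quantifier makes it lazy — it takes as little as possible before letting the rest of the pattern try.
Matches: at [1:4] match "'0'", group 1 = '0'; at [6:10] match "'hb'", group 1 = 'hb'.
Because there's exactly one group, `findall` drops the full match and keeps group 1 from each hit.

['0', 'hb']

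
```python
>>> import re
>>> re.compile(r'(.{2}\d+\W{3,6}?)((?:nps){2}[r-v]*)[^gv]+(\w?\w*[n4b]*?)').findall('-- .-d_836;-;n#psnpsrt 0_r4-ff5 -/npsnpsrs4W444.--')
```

With 3 capturing groups, `findall` returns a 3-tuple per match.

[('ff5 -/', 'npsnpsrs', '')]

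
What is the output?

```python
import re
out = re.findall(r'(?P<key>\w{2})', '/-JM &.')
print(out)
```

['JM']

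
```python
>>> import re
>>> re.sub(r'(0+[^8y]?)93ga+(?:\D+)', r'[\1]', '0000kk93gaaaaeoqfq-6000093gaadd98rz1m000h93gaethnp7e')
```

The replacement refers to a captured group, so each match is rewritten using its own captured text.

'0000kk93gaaaaeoqfq-6[0000]98rz1m[000h]7e'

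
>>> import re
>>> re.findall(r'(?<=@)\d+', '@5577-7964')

['5577']

Lookahead/lookbehind check context without consuming it, so the matched span excludes the asserted characters.
`findall` yields the raw match text (1 of them) because the pattern has no groups.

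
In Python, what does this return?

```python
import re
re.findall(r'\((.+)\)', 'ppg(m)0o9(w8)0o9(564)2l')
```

['m)0o9(w8)0o9(564']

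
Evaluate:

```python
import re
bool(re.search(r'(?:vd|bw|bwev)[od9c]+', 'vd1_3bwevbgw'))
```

Unlike `match`, `search` isn't anchored — it looks for the pattern anywhere in the string.
Here nothing in the string fits, so the call returns None, and `bool(None)` is False.

False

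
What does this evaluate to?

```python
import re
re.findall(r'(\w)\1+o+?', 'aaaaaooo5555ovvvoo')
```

['a', '5', 'v']

The backreference `\1` re-matches whatever the first group consumed, character for character.
Walking the string: at [0:6] match 'aaaaao', group 1 = 'a'; at [8:13] match '5555o', group 1 = '5'; at [13:17] match 'vvvo', group 1 = 'v'.
One capturing group, so `findall` returns just the captured substring from each match — 3 in all.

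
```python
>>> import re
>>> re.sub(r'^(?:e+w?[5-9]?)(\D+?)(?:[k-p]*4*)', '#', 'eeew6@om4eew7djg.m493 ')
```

The pattern matches anchored at the start of the string; then one or more of a literal 'e', then optionally the literal 'w', then optionally a character in [5-9] (non-capturing group); then one or more of a non-digit (lazy) (captured); then zero or more of a character in [k-p], then zero or more of a literal '4' (non-capturing group).
Matches: at [0:9] → 'eeew6@om4'.
Every occurrence is swapped for '#'.

'#eew7djg.m493 '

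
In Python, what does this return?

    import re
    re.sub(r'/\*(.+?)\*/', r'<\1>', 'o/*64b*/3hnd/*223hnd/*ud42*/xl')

'o<64b>3hnd<223hnd/*ud42>xl'

With the lazy modifier that quantifier settles for the fewest repetitions that let the rest of the pattern succeed (the atoms after it are unaffected and can still be greedy).
`\1` in the replacement pulls in group 1's text for each match.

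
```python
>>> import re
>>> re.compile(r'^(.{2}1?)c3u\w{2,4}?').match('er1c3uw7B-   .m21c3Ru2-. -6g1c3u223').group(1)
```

'er1'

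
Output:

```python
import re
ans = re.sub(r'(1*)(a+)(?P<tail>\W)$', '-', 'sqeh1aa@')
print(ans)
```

This matches zero or more of a literal '1' (captured); then one or more of a literal 'a' (captured); then a non-word character (captured as 'tail'); then anchored at the end.
Matches: at [4:8] → '1aa@'.
`sub` substitutes '-' at each match site.

sqeh-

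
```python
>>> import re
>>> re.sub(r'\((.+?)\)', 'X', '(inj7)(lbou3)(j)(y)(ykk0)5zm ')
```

'XXXXX5zm '

The `?` after the quantifier makes it lazy — it takes as little as possible before letting the rest of the pattern try.
Matches: at [0:6] → '(inj7)'; at [6:13] → '(lbou3)'; at [13:16] → '(j)'; at [16:19] → '(y)'; at [19:25] → '(ykk0)'.
Each match is replaced by 'X'.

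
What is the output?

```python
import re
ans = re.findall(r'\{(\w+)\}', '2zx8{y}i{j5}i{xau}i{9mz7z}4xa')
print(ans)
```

['y', 'j5', 'xau', '9mz7z']

Because there's exactly one group, `findall` drops the full match and keeps group 1 from each hit.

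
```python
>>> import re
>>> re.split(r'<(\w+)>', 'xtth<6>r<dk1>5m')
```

['xtth', '6', 'r', 'dk1', '5m']

The group in the pattern means `split` returns the separators' captures alongside the pieces.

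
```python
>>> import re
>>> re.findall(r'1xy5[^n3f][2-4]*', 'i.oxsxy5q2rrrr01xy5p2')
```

The pattern matches the literal '1x', then the literal 'y5'; then any character except [n3f], then zero or more of a character in [2-4].
Scanning left to right: at [15:21] → '1xy5p2'.
With no groups in the pattern, `findall` gives back each whole match — 1 here.

['1xy5p2']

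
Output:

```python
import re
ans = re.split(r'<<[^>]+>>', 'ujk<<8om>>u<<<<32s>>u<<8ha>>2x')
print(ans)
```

['ujk', 'u', 'u', '2x']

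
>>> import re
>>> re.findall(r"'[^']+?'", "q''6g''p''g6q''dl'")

["'6g'", "'p'", "'g6q'", "'dl'"]

`findall` yields the raw match text (4 of them) because the pattern has no groups.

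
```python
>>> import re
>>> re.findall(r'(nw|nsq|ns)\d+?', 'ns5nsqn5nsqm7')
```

['ns']

Scanning left to right: at [0:3] match 'ns5', group 1 = 'ns'.
With a single group, `findall` returns only what that group captured — 1 item.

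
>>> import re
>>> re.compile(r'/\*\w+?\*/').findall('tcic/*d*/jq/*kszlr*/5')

Matches: at [4:9] → '/*d*/'; at [11:20] → '/*kszlr*/'.
With no groups in the pattern, `findall` gives back each whole match — 2 here.

['/*d*/', '/*kszlr*/']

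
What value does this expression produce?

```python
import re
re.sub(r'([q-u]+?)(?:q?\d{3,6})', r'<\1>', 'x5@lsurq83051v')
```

'x5@l<sur>v'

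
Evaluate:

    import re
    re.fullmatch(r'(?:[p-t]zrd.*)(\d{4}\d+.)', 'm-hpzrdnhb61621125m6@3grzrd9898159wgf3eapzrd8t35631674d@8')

None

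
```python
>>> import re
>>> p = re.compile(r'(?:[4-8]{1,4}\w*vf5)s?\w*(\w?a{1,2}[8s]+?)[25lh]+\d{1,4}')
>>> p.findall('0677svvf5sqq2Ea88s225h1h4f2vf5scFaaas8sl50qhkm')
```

`findall` collects group 1 from the one match (1 total).

['as8s']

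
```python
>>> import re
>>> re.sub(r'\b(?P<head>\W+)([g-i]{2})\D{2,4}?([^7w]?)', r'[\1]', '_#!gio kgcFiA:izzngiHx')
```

The `?` after the quantifier makes it lazy — it takes as little as possible before letting the rest of the pattern try.
The replacement refers to a captured group, so each match is rewritten using its own captured text.

'_[#!]gcFiA:izzngiHx'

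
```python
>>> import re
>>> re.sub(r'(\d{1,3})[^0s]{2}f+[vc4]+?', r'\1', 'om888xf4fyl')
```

'om88fyl'

Pattern: 1 to 3 of a digit (captured); then exactly 2 of any character except [0s], then one or more of a literal 'f', then one or more of one of [vc4] (lazy).
Matches: at [2:8] → '888xf4'.
Each match is replaced using the text its own group 1 captured.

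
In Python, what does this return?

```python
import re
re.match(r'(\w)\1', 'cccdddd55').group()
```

`re.match` only tries the pattern at the start of the string.
The match spans [0:2] → 'cc'.

'cc'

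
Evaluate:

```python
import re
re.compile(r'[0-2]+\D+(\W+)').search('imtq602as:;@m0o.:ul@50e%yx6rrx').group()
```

The pattern matches one or more of a character in [0-2], then one or more of a non-digit; then one or more of a non-word character (captured).
`re.search` tries every starting position until one works.
The match spans [5:12] → '02as:;@'.
Captured: group 1 = '@'.

'02as:;@'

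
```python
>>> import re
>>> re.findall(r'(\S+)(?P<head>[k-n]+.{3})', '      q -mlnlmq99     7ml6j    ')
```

[('-mlnl', 'mq99'), ('7m', 'l6j ')]

This matches one or more of a non-whitespace character (captured); then one or more of a character in [k-n], then exactly 3 of any character (captured as 'head').
Scanning left to right: at [8:17] match '-mlnlmq99', groups = ('-mlnl', 'mq99'); at [22:28] match '7ml6j ', groups = ('7m', 'l6j ').
Multiple groups make `findall` return tuples — one 2-tuple for each match.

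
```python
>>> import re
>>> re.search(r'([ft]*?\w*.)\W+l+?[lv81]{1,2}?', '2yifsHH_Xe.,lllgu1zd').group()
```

'2yifsHH_Xe.,ll'

This matches zero or more of one of [ft] (lazy), then zero or more of a word character, then any character (captured); then one or more of a non-word character, then one or more of the literal 'l' (lazy), then 1 to 2 of one of [lv81] (lazy).
The `?` after the quantifier makes it lazy — it takes as little as possible before letting the rest of the pattern try.
`re.search` scans for the first position where the pattern succeeds.
The match spans [0:14] → '2yifsHH_Xe.,ll'.
Captured: group 1 = '2yifsHH_Xe.'.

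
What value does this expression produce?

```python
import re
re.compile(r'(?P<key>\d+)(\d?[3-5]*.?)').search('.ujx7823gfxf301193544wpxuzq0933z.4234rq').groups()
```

('7823', 'g')

The match spans [4:9] → '7823g'.
Captured: group 1 = '7823', group 2 = 'g'.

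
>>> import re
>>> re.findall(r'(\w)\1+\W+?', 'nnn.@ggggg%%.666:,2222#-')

['n', 'g', '6', '2']

A backreference is literal: `\1` must see the identical characters the first group matched.
`findall` collects group 1 from each match (4 total).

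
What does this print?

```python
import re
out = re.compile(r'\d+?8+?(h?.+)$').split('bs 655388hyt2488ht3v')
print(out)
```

['bs ', '8hyt2488ht3v', '']

This matches one or more of a digit (lazy); then one or more of a literal '8' (lazy); then optionally a literal 'h', then one or more of any character (captured); then anchored at the end.
The group in the pattern means `split` returns the separators' captures alongside the pieces.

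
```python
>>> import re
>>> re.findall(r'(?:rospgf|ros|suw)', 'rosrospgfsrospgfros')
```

The regex engine tests alternatives in the order written; an earlier branch that matches wins even if a later one would match more.
Walking the string: at [0:3] → 'ros'; at [3:9] → 'rospgf'; at [10:16] → 'rospgf'; at [16:19] → 'ros'.
`findall` yields the raw match text (4 of them) because the pattern has no groups.

['ros', 'rospgf', 'rospgf', 'ros']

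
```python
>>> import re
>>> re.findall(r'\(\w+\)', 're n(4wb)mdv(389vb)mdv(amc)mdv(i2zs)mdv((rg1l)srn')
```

['(4wb)', '(389vb)', '(amc)', '(i2zs)', '(rg1l)']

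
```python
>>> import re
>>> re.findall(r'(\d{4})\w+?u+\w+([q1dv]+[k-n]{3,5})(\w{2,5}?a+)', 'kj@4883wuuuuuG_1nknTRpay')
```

[('4883', '1nkn', 'TRpa')]

Pattern: exactly 4 of a digit (captured); then one or more of a word character (lazy), then one or more of the literal 'u', then one or more of a word character; then one or more of one of [q1dv], then 3 to 5 of a character in [k-n] (captured); then 2 to 5 of a word character (lazy), then one or more of the literal 'a' (captured).
Scanning left to right: at [3:23] match '4883wuuuuuG_1nknTRpa', groups = ('4883', '1nkn', 'TRpa').
With 3 capturing groups, `findall` returns a 3-tuple per match.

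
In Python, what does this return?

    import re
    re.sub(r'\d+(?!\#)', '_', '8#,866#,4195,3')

`(?!…)`/`(?<!…)` only lets a position through if the neighbouring text does NOT match; no characters are consumed.
Matches: at [3:5] → '86'; at [8:12] → '4195'; at [13:14] → '3'.
Every occurrence is swapped for '_'.

'8#,_6#,_,_'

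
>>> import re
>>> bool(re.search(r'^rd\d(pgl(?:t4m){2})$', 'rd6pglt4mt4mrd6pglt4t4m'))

False

Here no position works, so the call returns None, and `bool(None)` is False.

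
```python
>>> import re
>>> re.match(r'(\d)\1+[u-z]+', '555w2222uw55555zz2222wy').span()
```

With `match`, the pattern is implicitly anchored at the beginning.
The match spans [0:4] → '555w'.

(0, 4)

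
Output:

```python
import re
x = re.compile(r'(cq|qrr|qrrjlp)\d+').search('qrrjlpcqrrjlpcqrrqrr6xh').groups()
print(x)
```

`search` walks the string left to right and returns the first match it finds.
The match spans [17:21] → 'qrr6'.
Captured: group 1 = 'qrr'.

('qrr',)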